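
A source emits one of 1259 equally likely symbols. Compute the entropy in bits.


H = log2(n) = log2(1259) = 10.2981

10.2981 bits


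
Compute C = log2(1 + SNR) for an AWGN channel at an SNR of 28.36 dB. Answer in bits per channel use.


SNR_linear = 10^(28.36/10) = 685.4882; C = log2(1 + SNR_linear) = log2(1 + 685.4882) = 9.4231

9.4231 bits/channel use


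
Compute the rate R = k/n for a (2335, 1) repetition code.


Rate = k/n = 1/2335

1/2335


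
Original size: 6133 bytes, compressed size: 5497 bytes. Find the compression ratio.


Ratio = original / compressed = 6133 / 5497 = 1.1157

1.1157


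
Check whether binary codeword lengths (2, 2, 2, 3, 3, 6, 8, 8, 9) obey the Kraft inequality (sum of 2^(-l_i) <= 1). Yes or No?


Kraft sum = sum(2^(-l_i)) = 1.0254, need <= 1. Result: violated (a binary prefix-free code with these lengths cannot exist)

No


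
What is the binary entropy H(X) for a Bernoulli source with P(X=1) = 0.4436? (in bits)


H = -p*log2(p) - (1-p)*log2(1-p). -0.4436*log2(0.4436) = 0.520196; -0.5564*log2(0.5564) = 0.470606. H = 0.520196 + 0.470606 = 0.9908

0.9908 bits


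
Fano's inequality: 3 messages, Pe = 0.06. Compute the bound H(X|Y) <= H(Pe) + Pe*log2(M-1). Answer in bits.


H(Pe) = -Pe*log2(Pe) - (1-Pe)*log2(1-Pe) = -0.06*log2(0.06) - 0.94*log2(0.94) = 0.243534 + 0.083911 = 0.3274. Pe*log2(M-1) = 0.06*log2(2) = 0.060000. Bound = H(Pe) + Pe*log2(M-1) = 0.243534 + 0.083911 + 0.060000 = 0.3874

0.3874 bits


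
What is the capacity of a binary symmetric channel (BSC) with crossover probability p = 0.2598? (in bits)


H(p) = -p*log2(p) - (1-p)*log2(1-p) = -0.2598*log2(0.2598) - 0.7402*log2(0.7402) = 0.505188 + 0.321256 = 0.8264. C = 1 - H(p) = 1 - 0.8264 = 0.1736

0.1736 bits


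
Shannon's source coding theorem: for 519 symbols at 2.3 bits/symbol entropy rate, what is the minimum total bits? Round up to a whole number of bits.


Minimum bits >= n * H = 519 * 2.3 = 1193.7, rounded up to a whole number of bits = 1194

1194 bits


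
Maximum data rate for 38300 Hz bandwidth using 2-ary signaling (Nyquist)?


Rate = 2 * B * log2(M) = 2 * 38300 * 1.0 = 76600.0

76600.0 bps


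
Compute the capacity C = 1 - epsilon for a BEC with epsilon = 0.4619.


C = 1 - epsilon = 1 - 0.4619 = 0.5381

0.5381 bits


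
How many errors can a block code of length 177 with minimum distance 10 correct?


Correction capability = floor((d-1)/2) = floor((10-1)/2) = 4

4 errors


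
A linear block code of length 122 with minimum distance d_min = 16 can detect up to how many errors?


Detection capability = d_min - 1 = 16 - 1 = 15

15 errors


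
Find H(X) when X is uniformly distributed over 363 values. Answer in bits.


H = log2(n) = log2(363) = 8.5038

8.5038 bits


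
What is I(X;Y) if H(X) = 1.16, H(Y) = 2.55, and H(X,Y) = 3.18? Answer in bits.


I(X;Y) = H(X) + H(Y) - H(X,Y) = 1.16 + 2.55 - 3.18 = 0.53

0.53 bits


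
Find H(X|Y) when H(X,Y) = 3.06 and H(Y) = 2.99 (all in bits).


H(X|Y) = H(X,Y) - H(Y) = 3.06 - 2.99 = 0.07

0.07 bits


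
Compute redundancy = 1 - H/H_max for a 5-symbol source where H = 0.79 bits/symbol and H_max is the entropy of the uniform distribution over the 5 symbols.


H_max = log2(K) = log2(5) = 2.3219 bits/symbol. Redundancy = 1 - H/H_max = 1 - 0.79/2.3219 = 1 - 0.3402 = 0.6598

0.6598


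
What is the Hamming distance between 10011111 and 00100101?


Count differing positions: ^ . ^ ^ ^ . ^ . = 5 differences

5


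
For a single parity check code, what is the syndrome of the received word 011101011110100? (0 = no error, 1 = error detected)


Syndrome = XOR of all bits = 0 XOR 1 XOR 1 XOR 1 XOR 0 XOR 1 XOR 0 XOR 1 XOR 1 XOR 1 XOR 1 XOR 0 XOR 1 XOR 0 XOR 0 = 1

1


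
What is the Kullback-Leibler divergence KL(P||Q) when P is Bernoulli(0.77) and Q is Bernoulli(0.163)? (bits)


KL = p*log2(p/q) + (1-p)*log2((1-p)/(1-q)) = 0.77*log2(0.77/0.163) + 0.23*log2(0.23/0.837) = 1.2962

1.2962 bits


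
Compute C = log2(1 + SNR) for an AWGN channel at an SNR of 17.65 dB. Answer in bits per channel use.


SNR_linear = 10^(17.65/10) = 58.2103; C = log2(1 + SNR_linear) = log2(1 + 58.2103) = 5.8878

5.8878 bits/channel use


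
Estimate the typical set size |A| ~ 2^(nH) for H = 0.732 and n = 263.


log2|A_typical| = nH = 263 * 0.732 = 192.516, so |A_typical| ~ 2^192.516 = 8.976e+57

8.976e+57


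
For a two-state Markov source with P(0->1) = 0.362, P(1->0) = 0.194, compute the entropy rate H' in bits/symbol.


Stationary distribution: pi_0 = p10/(p01+p10) = 0.3489, pi_1 = 0.6511. Entropy rate H' = pi_0*H(p01) + pi_1*H(p10) = 0.3489*0.9443 + 0.6511*0.7098 = 0.7916

0.7916 bits/symbol


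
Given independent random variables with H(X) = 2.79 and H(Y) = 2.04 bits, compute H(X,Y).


For independent variables, H(X,Y) = H(X) + H(Y) = 2.79 + 2.04 = 4.83

4.83 bits


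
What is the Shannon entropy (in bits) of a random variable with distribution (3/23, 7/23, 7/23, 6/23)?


H = -sum(p_i * log2(p_i)). Terms: -(3/23)*log2(3/23) = 0.383296; -(7/23)*log2(7/23) = 0.522324; -(7/23)*log2(7/23) = 0.522324; -(6/23)*log2(6/23) = 0.505722. H = 0.383296 + 0.522324 + 0.522324 + 0.505722 = 1.9337

1.9337 bits


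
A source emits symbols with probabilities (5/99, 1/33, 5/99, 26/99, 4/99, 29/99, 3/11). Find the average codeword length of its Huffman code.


Huffman construction (repeatedly merge the two least-probable nodes; each merge adds 1 bit to every symbol beneath it): 1/33 + 4/99 = 7/99; 5/99 + 5/99 = 10/99; 7/99 + 10/99 = 17/99; 17/99 + 26/99 = 43/99; 3/11 + 29/99 = 56/99; 43/99 + 56/99 = 1. Resulting codeword lengths (in the order the probabilities were given): (4, 4, 4, 2, 4, 2, 2). L_avg = sum(p_i * l_i) = 5/99*4 + 1/33*4 + 5/99*4 + 26/99*2 + 4/99*4 + 29/99*2 + 3/11*2 = 232/99 = 2.3434

2.3434 bits


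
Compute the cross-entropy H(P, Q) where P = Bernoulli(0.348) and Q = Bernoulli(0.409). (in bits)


H(P,Q) = -p*log2(q) - (1-p)*log2(1-q). -0.348*log2(0.409) = 0.448860; -0.652*log2(0.591) = 0.494718. H(P,Q) = 0.448860 + 0.494718 = 0.9436

0.9436 bits


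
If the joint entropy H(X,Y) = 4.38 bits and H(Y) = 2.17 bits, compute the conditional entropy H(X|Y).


H(X|Y) = H(X,Y) - H(Y) = 4.38 - 2.17 = 2.21

2.21 bits


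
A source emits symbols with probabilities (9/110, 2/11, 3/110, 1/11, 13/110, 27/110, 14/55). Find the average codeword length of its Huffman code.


Huffman construction (repeatedly merge the two least-probable nodes; each merge adds 1 bit to every symbol beneath it): 3/110 + 9/110 = 6/55; 1/11 + 6/55 = 1/5; 13/110 + 2/11 = 3/10; 1/5 + 27/110 = 49/110; 14/55 + 3/10 = 61/110; 49/110 + 61/110 = 1. Resulting codeword lengths (in the order the probabilities were given): (4, 3, 4, 3, 3, 2, 2). L_avg = sum(p_i * l_i) = 9/110*4 + 2/11*3 + 3/110*4 + 1/11*3 + 13/110*3 + 27/110*2 + 14/55*2 = 287/110 = 2.6091

2.6091 bits


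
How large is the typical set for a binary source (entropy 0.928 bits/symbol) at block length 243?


log2|A_typical| = nH = 243 * 0.928 = 225.504, so |A_typical| ~ 2^225.504 = 7.647e+67

7.647e+67


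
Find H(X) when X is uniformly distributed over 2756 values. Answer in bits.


H = log2(n) = log2(2756) = 11.4284

11.4284 bits


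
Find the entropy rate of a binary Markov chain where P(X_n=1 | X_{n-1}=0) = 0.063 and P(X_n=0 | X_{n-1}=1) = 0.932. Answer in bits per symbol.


Stationary distribution: pi_0 = p10/(p01+p10) = 0.9367, pi_1 = 0.0633. Entropy rate H' = pi_0*H(p01) + pi_1*H(p10) = 0.9367*0.3392 + 0.0633*0.3584 = 0.3405

0.3405 bits/symbol


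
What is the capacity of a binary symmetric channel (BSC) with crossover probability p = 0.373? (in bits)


H(p) = -p*log2(p) - (1-p)*log2(1-p) = -0.373*log2(0.373) - 0.627*log2(0.627) = 0.530687 + 0.422261 = 0.9529. C = 1 - H(p) = 1 - 0.9529 = 0.0471

0.0471 bits


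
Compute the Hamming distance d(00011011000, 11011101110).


Count differing positions: ^ ^ . . . ^ ^ . ^ ^ . = 6 differences

6


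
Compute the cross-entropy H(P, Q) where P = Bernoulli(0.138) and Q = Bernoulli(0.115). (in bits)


H(P,Q) = -p*log2(q) - (1-p)*log2(1-q). -0.138*log2(0.115) = 0.430601; -0.862*log2(0.885) = 0.151928. H(P,Q) = 0.430601 + 0.151928 = 0.5825

0.5825 bits


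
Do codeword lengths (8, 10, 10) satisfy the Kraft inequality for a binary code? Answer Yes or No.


Kraft sum = sum(2^(-l_i)) = 0.0059, need <= 1. Result: satisfied (a binary prefix-free code with these lengths exists)

Yes


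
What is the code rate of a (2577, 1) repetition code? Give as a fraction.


Rate = k/n = 1/2577

1/2577


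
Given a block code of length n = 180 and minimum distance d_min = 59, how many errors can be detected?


Detection capability = d_min - 1 = 59 - 1 = 58

58 errors


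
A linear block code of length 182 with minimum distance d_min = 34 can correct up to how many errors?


Correction capability = floor((d-1)/2) = floor((34-1)/2) = 16

16 errors


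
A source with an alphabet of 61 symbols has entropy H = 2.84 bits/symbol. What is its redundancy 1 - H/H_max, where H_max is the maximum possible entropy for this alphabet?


H_max = log2(K) = log2(61) = 5.9307 bits/symbol. Redundancy = 1 - H/H_max = 1 - 2.84/5.9307 = 1 - 0.4789 = 0.5211

0.5211


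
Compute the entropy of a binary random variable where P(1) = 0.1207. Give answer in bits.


H = -p*log2(p) - (1-p)*log2(1-p). -0.1207*log2(0.1207) = 0.368196; -0.8793*log2(0.8793) = 0.163174. H = 0.368196 + 0.163174 = 0.5314

0.5314 bits


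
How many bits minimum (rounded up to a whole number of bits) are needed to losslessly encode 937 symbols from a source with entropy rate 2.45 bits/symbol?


Minimum bits >= n * H = 937 * 2.45 = 2295.65, rounded up to a whole number of bits = 2296

2296 bits


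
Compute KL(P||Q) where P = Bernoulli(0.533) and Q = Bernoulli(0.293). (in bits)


KL = p*log2(p/q) + (1-p)*log2((1-p)/(1-q)) = 0.533*log2(0.533/0.293) + 0.467*log2(0.467/0.707) = 0.1807

0.1807 bits


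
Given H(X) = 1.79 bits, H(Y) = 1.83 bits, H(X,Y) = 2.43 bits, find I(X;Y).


I(X;Y) = H(X) + H(Y) - H(X,Y) = 1.79 + 1.83 - 2.43 = 1.19

1.19 bits


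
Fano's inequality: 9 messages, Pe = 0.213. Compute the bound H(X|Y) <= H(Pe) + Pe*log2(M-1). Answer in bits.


H(Pe) = -Pe*log2(Pe) - (1-Pe)*log2(1-Pe) = -0.213*log2(0.213) - 0.787*log2(0.787) = 0.475219 + 0.271959 = 0.7472. Pe*log2(M-1) = 0.213*log2(8) = 0.639000. Bound = H(Pe) + Pe*log2(M-1) = 0.475219 + 0.271959 + 0.639000 = 1.3862

1.3862 bits


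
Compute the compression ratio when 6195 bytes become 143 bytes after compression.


Ratio = original / compressed = 6195 / 143 = 43.3217

43.3217


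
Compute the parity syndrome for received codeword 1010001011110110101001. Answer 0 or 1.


Syndrome = XOR of all bits = 1 XOR 0 XOR 1 XOR 0 XOR 0 XOR 0 XOR 1 XOR 0 XOR 1 XOR 1 XOR 1 XOR 1 XOR 0 XOR 1 XOR 1 XOR 0 XOR 1 XOR 0 XOR 1 XOR 0 XOR 0 XOR 1 = 0

0


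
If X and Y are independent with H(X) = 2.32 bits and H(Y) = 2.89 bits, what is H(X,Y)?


For independent variables, H(X,Y) = H(X) + H(Y) = 2.32 + 2.89 = 5.21

5.21 bits


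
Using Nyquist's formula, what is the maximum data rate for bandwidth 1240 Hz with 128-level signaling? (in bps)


Rate = 2 * B * log2(M) = 2 * 1240 * 7.0 = 17360.0

17360.0 bps


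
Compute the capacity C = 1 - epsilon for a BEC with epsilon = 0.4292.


C = 1 - epsilon = 1 - 0.4292 = 0.5708

0.5708 bits


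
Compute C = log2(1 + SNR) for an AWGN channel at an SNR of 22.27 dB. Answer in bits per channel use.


SNR_linear = 10^(22.27/10) = 168.6553; C = log2(1 + SNR_linear) = log2(1 + 168.6553) = 7.4065

7.4065 bits/channel use


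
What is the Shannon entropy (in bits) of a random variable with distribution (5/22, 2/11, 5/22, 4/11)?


H = -sum(p_i * log2(p_i)). Terms: -(5/22)*log2(5/22) = 0.485796; -(2/11)*log2(2/11) = 0.447169; -(5/22)*log2(5/22) = 0.485796; -(4/11)*log2(4/11) = 0.530702. H = 0.485796 + 0.447169 + 0.485796 + 0.530702 = 1.9495

1.9495 bits


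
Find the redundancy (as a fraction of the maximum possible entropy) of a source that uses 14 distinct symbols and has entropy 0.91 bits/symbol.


H_max = log2(K) = log2(14) = 3.8074 bits/symbol. Redundancy = 1 - H/H_max = 1 - 0.91/3.8074 = 1 - 0.239 = 0.761

0.761


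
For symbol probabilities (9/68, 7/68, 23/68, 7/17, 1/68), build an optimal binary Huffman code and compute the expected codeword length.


Huffman construction (repeatedly merge the two least-probable nodes; each merge adds 1 bit to every symbol beneath it): 1/68 + 7/68 = 2/17; 2/17 + 9/68 = 1/4; 1/4 + 23/68 = 10/17; 7/17 + 10/17 = 1. Resulting codeword lengths (in the order the probabilities were given): (3, 4, 2, 1, 4). L_avg = sum(p_i * l_i) = 9/68*3 + 7/68*4 + 23/68*2 + 7/17*1 + 1/68*4 = 133/68 = 1.9559

1.9559 bits


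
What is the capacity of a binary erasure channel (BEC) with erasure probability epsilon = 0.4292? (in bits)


C = 1 - epsilon = 1 - 0.4292 = 0.5708

0.5708 bits


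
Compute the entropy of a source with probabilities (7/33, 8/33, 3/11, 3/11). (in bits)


H = -sum(p_i * log2(p_i)). Terms: -(7/33)*log2(7/33) = 0.474523; -(8/33)*log2(8/33) = 0.495611; -(3/11)*log2(3/11) = 0.511219; -(3/11)*log2(3/11) = 0.511219. H = 0.474523 + 0.495611 + 0.511219 + 0.511219 = 1.9926

1.9926 bits


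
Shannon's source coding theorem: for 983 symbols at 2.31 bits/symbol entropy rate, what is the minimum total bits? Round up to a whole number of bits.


Minimum bits >= n * H = 983 * 2.31 = 2270.73, rounded up to a whole number of bits = 2271

2271 bits


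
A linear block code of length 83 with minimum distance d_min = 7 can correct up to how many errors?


Correction capability = floor((d-1)/2) = floor((7-1)/2) = 3

3 errors


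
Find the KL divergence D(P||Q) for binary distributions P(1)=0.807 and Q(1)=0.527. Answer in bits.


KL = p*log2(p/q) + (1-p)*log2((1-p)/(1-q)) = 0.807*log2(0.807/0.527) + 0.193*log2(0.193/0.473) = 0.2465

0.2465 bits


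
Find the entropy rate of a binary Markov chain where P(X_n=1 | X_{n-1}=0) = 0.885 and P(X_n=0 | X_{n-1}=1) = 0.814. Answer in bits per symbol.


Stationary distribution: pi_0 = p10/(p01+p10) = 0.4791, pi_1 = 0.5209. Entropy rate H' = pi_0*H(p01) + pi_1*H(p10) = 0.4791*0.5148 + 0.5209*0.693 = 0.6076

0.6076 bits/symbol


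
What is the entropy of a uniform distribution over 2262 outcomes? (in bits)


H = log2(n) = log2(2262) = 11.1434

11.1434 bits


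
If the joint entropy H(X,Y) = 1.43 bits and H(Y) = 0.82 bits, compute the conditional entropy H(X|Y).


H(X|Y) = H(X,Y) - H(Y) = 1.43 - 0.82 = 0.61

0.61 bits


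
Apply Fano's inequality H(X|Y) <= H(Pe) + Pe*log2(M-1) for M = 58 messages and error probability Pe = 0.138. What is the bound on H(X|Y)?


H(Pe) = -Pe*log2(Pe) - (1-Pe)*log2(1-Pe) = -0.138*log2(0.138) - 0.862*log2(0.862) = 0.394302 + 0.184675 = 0.579. Pe*log2(M-1) = 0.138*log2(57) = 0.804939. Bound = H(Pe) + Pe*log2(M-1) = 0.394302 + 0.184675 + 0.804939 = 1.3839

1.3839 bits


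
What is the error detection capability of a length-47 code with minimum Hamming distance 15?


Detection capability = d_min - 1 = 15 - 1 = 14

14 errors


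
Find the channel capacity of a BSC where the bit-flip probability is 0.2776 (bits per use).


H(p) = -p*log2(p) - (1-p)*log2(1-p) = -0.2776*log2(0.2776) - 0.7224*log2(0.7224) = 0.513260 + 0.338900 = 0.8522. C = 1 - H(p) = 1 - 0.8522 = 0.1478

0.1478 bits


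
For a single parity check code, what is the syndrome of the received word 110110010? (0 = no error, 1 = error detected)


Syndrome = XOR of all bits = 1 XOR 1 XOR 0 XOR 1 XOR 1 XOR 0 XOR 0 XOR 1 XOR 0 = 1

1


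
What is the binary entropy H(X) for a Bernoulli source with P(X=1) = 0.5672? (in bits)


H = -p*log2(p) - (1-p)*log2(1-p). -0.5672*log2(0.5672) = 0.464010; -0.4328*log2(0.4328) = 0.522921. H = 0.464010 + 0.522921 = 0.9869

0.9869 bits


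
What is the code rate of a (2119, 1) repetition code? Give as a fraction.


Rate = k/n = 1/2119

1/2119


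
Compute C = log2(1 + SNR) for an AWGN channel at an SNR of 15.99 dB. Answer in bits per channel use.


SNR_linear = 10^(15.99/10) = 39.7192; C = log2(1 + SNR_linear) = log2(1 + 39.7192) = 5.3476

5.3476 bits/channel use


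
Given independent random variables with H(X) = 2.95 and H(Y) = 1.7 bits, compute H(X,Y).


For independent variables, H(X,Y) = H(X) + H(Y) = 2.95 + 1.7 = 4.65

4.65 bits


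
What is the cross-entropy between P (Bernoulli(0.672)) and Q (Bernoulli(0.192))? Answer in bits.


H(P,Q) = -p*log2(q) - (1-p)*log2(1-q). -0.672*log2(0.192) = 1.599912; -0.328*log2(0.808) = 0.100884. H(P,Q) = 1.599912 + 0.100884 = 1.7008

1.7008 bits


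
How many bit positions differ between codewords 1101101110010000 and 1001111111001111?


Count differing positions: . ^ . . . ^ . . . ^ . ^ ^ ^ ^ ^ = 8 differences

8


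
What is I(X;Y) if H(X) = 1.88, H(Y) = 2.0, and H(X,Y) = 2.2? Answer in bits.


I(X;Y) = H(X) + H(Y) - H(X,Y) = 1.88 + 2.0 - 2.2 = 1.68

1.68 bits


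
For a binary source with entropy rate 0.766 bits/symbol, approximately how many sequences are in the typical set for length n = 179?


log2|A_typical| = nH = 179 * 0.766 = 137.114, so |A_typical| ~ 2^137.114 = 1.886e+41

1.886e+41


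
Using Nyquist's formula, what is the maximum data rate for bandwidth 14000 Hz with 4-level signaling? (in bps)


Rate = 2 * B * log2(M) = 2 * 14000 * 2.0 = 56000.0

56000.0 bps


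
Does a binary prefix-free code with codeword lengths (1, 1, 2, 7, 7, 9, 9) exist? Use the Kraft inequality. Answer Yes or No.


Kraft sum = sum(2^(-l_i)) = 1.2695, need <= 1. Result: violated (a binary prefix-free code with these lengths cannot exist)

No


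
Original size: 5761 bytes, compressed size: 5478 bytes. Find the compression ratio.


Ratio = original / compressed = 5761 / 5478 = 1.0517

1.0517


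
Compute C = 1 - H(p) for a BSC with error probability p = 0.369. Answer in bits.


H(p) = -p*log2(p) - (1-p)*log2(1-p) = -0.369*log2(0.369) - 0.631*log2(0.631) = 0.530735 + 0.419166 = 0.9499. C = 1 - H(p) = 1 - 0.9499 = 0.0501

0.0501 bits


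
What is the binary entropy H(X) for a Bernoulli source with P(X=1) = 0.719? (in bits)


H = -p*log2(p) - (1-p)*log2(1-p). -0.719*log2(0.719) = 0.342198; -0.281*log2(0.281) = 0.514612. H = 0.342198 + 0.514612 = 0.8568

0.8568 bits


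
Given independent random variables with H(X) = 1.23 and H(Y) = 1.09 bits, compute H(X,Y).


For independent variables, H(X,Y) = H(X) + H(Y) = 1.23 + 1.09 = 2.32

2.32 bits


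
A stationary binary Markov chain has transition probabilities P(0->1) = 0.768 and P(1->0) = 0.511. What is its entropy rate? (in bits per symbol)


Stationary distribution: pi_0 = p10/(p01+p10) = 0.3995, pi_1 = 0.6005. Entropy rate H' = pi_0*H(p01) + pi_1*H(p10) = 0.3995*0.7815 + 0.6005*0.9997 = 0.9125

0.9125 bits/symbol


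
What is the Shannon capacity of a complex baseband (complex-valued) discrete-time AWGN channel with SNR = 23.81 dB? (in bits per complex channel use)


SNR_linear = 10^(23.81/10) = 240.4363; C = log2(1 + SNR_linear) = log2(1 + 240.4363) = 7.9155

7.9155 bits/channel use


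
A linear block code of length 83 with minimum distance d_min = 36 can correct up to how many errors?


Correction capability = floor((d-1)/2) = floor((36-1)/2) = 17

17 errors


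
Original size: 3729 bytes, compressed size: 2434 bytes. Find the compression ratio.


Ratio = original / compressed = 3729 / 2434 = 1.532

1.532


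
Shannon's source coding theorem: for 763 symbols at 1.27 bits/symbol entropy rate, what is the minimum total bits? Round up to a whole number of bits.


Minimum bits >= n * H = 763 * 1.27 = 969.01, rounded up to a whole number of bits = 970

970 bits


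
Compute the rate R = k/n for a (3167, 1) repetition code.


Rate = k/n = 1/3167

1/3167


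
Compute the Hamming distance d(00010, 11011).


Count differing positions: ^ ^ . . ^ = 3 differences

3


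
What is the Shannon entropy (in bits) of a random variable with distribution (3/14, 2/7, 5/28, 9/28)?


H = -sum(p_i * log2(p_i)). Terms: -(3/14)*log2(3/14) = 0.476227; -(2/7)*log2(2/7) = 0.516387; -(5/28)*log2(5/28) = 0.443826; -(9/28)*log2(9/28) = 0.526317. H = 0.476227 + 0.516387 + 0.443826 + 0.526317 = 1.9628

1.9628 bits


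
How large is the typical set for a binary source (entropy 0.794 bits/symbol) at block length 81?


log2|A_typical| = nH = 81 * 0.794 = 64.314, so |A_typical| ~ 2^64.314 = 2.293e+19

2.293e+19


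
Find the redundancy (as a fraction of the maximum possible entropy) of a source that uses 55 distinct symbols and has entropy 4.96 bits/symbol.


H_max = log2(K) = log2(55) = 5.7814 bits/symbol. Redundancy = 1 - H/H_max = 1 - 4.96/5.7814 = 1 - 0.8579 = 0.1421

0.1421


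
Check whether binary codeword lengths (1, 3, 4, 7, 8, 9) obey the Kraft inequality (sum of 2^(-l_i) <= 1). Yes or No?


Kraft sum = sum(2^(-l_i)) = 0.7012, need <= 1. Result: satisfied (a binary prefix-free code with these lengths exists)

Yes


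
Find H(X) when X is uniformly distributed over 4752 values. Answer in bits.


H = log2(n) = log2(4752) = 12.2143

12.2143 bits


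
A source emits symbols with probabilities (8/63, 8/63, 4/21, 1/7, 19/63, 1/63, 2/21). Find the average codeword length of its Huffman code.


Huffman construction (repeatedly merge the two least-probable nodes; each merge adds 1 bit to every symbol beneath it): 1/63 + 2/21 = 1/9; 1/9 + 8/63 = 5/21; 8/63 + 1/7 = 17/63; 4/21 + 5/21 = 3/7; 17/63 + 19/63 = 4/7; 3/7 + 4/7 = 1. Resulting codeword lengths (in the order the probabilities were given): (3, 3, 2, 3, 2, 4, 4). L_avg = sum(p_i * l_i) = 8/63*3 + 8/63*3 + 4/21*2 + 1/7*3 + 19/63*2 + 1/63*4 + 2/21*4 = 55/21 = 2.619

2.619 bits


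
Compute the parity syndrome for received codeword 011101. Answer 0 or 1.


Syndrome = XOR of all bits = 0 XOR 1 XOR 1 XOR 1 XOR 0 XOR 1 = 0

0


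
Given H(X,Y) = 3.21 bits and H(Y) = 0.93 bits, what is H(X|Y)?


H(X|Y) = H(X,Y) - H(Y) = 3.21 - 0.93 = 2.28

2.28 bits


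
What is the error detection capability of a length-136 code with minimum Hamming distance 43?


Detection capability = d_min - 1 = 43 - 1 = 42

42 errors


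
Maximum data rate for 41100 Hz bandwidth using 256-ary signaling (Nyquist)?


Rate = 2 * B * log2(M) = 2 * 41100 * 8.0 = 657600.0

657600.0 bps


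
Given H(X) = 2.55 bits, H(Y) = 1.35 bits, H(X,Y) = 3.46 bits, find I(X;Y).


I(X;Y) = H(X) + H(Y) - H(X,Y) = 2.55 + 1.35 - 3.46 = 0.44

0.44 bits


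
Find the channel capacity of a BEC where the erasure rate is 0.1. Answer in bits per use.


C = 1 - epsilon = 1 - 0.1 = 0.9

0.9 bits


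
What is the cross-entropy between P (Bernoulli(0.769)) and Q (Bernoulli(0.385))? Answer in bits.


H(P,Q) = -p*log2(q) - (1-p)*log2(1-q). -0.769*log2(0.385) = 1.058967; -0.231*log2(0.615) = 0.162010. H(P,Q) = 1.058967 + 0.162010 = 1.221

1.221 bits


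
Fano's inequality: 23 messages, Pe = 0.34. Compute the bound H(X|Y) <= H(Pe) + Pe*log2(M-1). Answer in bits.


H(Pe) = -Pe*log2(Pe) - (1-Pe)*log2(1-Pe) = -0.34*log2(0.34) - 0.66*log2(0.66) = 0.529174 + 0.395645 = 0.9248. Pe*log2(M-1) = 0.34*log2(22) = 1.516207. Bound = H(Pe) + Pe*log2(M-1) = 0.529174 + 0.395645 + 1.516207 = 2.441

2.441 bits


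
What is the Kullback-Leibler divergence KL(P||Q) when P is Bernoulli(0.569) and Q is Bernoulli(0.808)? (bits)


KL = p*log2(p/q) + (1-p)*log2((1-p)/(1-q)) = 0.569*log2(0.569/0.808) + 0.431*log2(0.431/0.192) = 0.2149

0.2149 bits


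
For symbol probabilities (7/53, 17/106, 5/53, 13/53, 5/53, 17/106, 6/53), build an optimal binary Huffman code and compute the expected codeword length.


Huffman construction (repeatedly merge the two least-probable nodes; each merge adds 1 bit to every symbol beneath it): 5/53 + 5/53 = 10/53; 6/53 + 7/53 = 13/53; 17/106 + 17/106 = 17/53; 10/53 + 13/53 = 23/53; 13/53 + 17/53 = 30/53; 23/53 + 30/53 = 1. Resulting codeword lengths (in the order the probabilities were given): (3, 3, 3, 2, 3, 3, 3). L_avg = sum(p_i * l_i) = 7/53*3 + 17/106*3 + 5/53*3 + 13/53*2 + 5/53*3 + 17/106*3 + 6/53*3 = 146/53 = 2.7547

2.7547 bits


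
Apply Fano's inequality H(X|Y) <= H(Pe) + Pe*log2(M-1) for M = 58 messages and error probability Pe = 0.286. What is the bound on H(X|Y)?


H(Pe) = -Pe*log2(Pe) - (1-Pe)*log2(1-Pe) = -0.286*log2(0.286) - 0.714*log2(0.714) = 0.516491 + 0.347007 = 0.8635. Pe*log2(M-1) = 0.286*log2(57) = 1.668207. Bound = H(Pe) + Pe*log2(M-1) = 0.516491 + 0.347007 + 1.668207 = 2.5317

2.5317 bits


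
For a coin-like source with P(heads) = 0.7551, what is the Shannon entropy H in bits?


H = -p*log2(p) - (1-p)*log2(1-p). -0.7551*log2(0.7551) = 0.306012; -0.2449*log2(0.2449) = 0.497082. H = 0.306012 + 0.497082 = 0.8031

0.8031 bits


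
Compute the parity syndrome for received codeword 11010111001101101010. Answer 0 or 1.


Syndrome = XOR of all bits = 1 XOR 1 XOR 0 XOR 1 XOR 0 XOR 1 XOR 1 XOR 1 XOR 0 XOR 0 XOR 1 XOR 1 XOR 0 XOR 1 XOR 1 XOR 0 XOR 1 XOR 0 XOR 1 XOR 0 = 0

0


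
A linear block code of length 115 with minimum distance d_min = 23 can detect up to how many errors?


Detection capability = d_min - 1 = 23 - 1 = 22

22 errors


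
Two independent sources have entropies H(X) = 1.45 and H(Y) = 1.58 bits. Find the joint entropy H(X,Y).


For independent variables, H(X,Y) = H(X) + H(Y) = 1.45 + 1.58 = 3.03

3.03 bits


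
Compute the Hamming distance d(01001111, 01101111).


Count differing positions: . . ^ . . . . . = 1 differences

1


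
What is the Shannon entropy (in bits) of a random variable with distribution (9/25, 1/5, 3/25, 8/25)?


H = -sum(p_i * log2(p_i)). Terms: -(9/25)*log2(9/25) = 0.530615; -(1/5)*log2(1/5) = 0.464386; -(3/25)*log2(3/25) = 0.367067; -(8/25)*log2(8/25) = 0.526034. H = 0.530615 + 0.464386 + 0.367067 + 0.526034 = 1.8881

1.8881 bits


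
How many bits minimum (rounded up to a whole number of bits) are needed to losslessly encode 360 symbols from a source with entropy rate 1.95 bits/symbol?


Minimum bits >= n * H = 360 * 1.95 = 702.0, rounded up to a whole number of bits = 702

702 bits


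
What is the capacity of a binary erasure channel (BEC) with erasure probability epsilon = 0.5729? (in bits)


C = 1 - epsilon = 1 - 0.5729 = 0.4271

0.4271 bits


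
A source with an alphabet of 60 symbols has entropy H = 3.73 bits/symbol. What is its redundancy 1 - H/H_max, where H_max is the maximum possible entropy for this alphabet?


H_max = log2(K) = log2(60) = 5.9069 bits/symbol. Redundancy = 1 - H/H_max = 1 - 3.73/5.9069 = 1 - 0.6315 = 0.3685

0.3685


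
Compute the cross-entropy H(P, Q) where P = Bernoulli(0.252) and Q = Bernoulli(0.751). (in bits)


H(P,Q) = -p*log2(q) - (1-p)*log2(1-q). -0.252*log2(0.751) = 0.104105; -0.748*log2(0.249) = 1.500325. H(P,Q) = 0.104105 + 1.500325 = 1.6044

1.6044 bits


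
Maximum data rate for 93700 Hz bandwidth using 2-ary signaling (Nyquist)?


Rate = 2 * B * log2(M) = 2 * 93700 * 1.0 = 187400.0

187400.0 bps


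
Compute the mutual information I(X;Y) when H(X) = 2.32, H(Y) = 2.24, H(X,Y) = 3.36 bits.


I(X;Y) = H(X) + H(Y) - H(X,Y) = 2.32 + 2.24 - 3.36 = 1.2

1.2 bits


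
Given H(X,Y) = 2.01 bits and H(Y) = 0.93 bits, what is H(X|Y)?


H(X|Y) = H(X,Y) - H(Y) = 2.01 - 0.93 = 1.08

1.08 bits


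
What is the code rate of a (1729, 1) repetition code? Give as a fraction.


Rate = k/n = 1/1729

1/1729


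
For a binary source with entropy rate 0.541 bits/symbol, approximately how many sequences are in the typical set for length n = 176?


log2|A_typical| = nH = 176 * 0.541 = 95.216, so |A_typical| ~ 2^95.216 = 4.601e+28

4.601e+28


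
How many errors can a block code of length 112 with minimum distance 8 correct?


Correction capability = floor((d-1)/2) = floor((8-1)/2) = 3

3 errors


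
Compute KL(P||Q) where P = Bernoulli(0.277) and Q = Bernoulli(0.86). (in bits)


KL = p*log2(p/q) + (1-p)*log2((1-p)/(1-q)) = 0.277*log2(0.277/0.86) + 0.723*log2(0.723/0.14) = 1.2597

1.2597 bits


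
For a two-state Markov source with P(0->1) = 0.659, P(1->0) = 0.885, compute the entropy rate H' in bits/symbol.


Stationary distribution: pi_0 = p10/(p01+p10) = 0.5732, pi_1 = 0.4268. Entropy rate H' = pi_0*H(p01) + pi_1*H(p10) = 0.5732*0.9258 + 0.4268*0.5148 = 0.7504

0.7504 bits/symbol


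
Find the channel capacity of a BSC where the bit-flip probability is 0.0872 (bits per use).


H(p) = -p*log2(p) - (1-p)*log2(1-p) = -0.0872*log2(0.0872) - 0.9128*log2(0.9128) = 0.306903 + 0.120151 = 0.4271. C = 1 - H(p) = 1 - 0.4271 = 0.5729

0.5729 bits


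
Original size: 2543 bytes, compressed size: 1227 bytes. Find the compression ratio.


Ratio = original / compressed = 2543 / 1227 = 2.0725

2.0725


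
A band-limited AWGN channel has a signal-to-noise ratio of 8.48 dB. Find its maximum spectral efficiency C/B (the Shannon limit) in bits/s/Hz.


SNR_linear = 10^(8.48/10) = 7.0469; C/B = log2(1 + SNR_linear) = log2(1 + 7.0469) = 3.0084

3.0084 bits/s/Hz


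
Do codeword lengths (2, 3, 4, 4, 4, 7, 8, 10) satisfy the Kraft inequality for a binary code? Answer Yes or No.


Kraft sum = sum(2^(-l_i)) = 0.5752, need <= 1. Result: satisfied (a binary prefix-free code with these lengths exists)

Yes


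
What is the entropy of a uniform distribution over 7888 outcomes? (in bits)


H = log2(n) = log2(7888) = 12.9454

12.9454 bits


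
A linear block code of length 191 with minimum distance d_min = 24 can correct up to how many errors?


Correction capability = floor((d-1)/2) = floor((24-1)/2) = 11

11 errors


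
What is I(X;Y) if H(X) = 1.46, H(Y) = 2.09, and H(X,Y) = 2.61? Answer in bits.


I(X;Y) = H(X) + H(Y) - H(X,Y) = 1.46 + 2.09 - 2.61 = 0.94

0.94 bits


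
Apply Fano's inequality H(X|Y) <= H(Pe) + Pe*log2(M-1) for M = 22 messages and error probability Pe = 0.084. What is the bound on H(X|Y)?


H(Pe) = -Pe*log2(Pe) - (1-Pe)*log2(1-Pe) = -0.084*log2(0.084) - 0.916*log2(0.916) = 0.300171 + 0.115948 = 0.4161. Pe*log2(M-1) = 0.084*log2(21) = 0.368955. Bound = H(Pe) + Pe*log2(M-1) = 0.300171 + 0.115948 + 0.368955 = 0.7851

0.7851 bits


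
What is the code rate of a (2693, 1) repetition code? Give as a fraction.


Rate = k/n = 1/2693

1/2693


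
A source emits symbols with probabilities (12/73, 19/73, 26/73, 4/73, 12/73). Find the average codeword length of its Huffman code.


Huffman construction (repeatedly merge the two least-probable nodes; each merge adds 1 bit to every symbol beneath it): 4/73 + 12/73 = 16/73; 12/73 + 16/73 = 28/73; 19/73 + 26/73 = 45/73; 28/73 + 45/73 = 1. Resulting codeword lengths (in the order the probabilities were given): (3, 2, 2, 3, 2). L_avg = sum(p_i * l_i) = 12/73*3 + 19/73*2 + 26/73*2 + 4/73*3 + 12/73*2 = 162/73 = 2.2192

2.2192 bits


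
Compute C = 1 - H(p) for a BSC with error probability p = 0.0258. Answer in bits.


H(p) = -p*log2(p) - (1-p)*log2(1-p) = -0.0258*log2(0.0258) - 0.9742*log2(0.9742) = 0.136133 + 0.036737 = 0.1729. C = 1 - H(p) = 1 - 0.1729 = 0.8271

0.8271 bits


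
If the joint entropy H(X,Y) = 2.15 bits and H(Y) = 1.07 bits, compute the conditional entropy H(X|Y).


H(X|Y) = H(X,Y) - H(Y) = 2.15 - 1.07 = 1.08

1.08 bits


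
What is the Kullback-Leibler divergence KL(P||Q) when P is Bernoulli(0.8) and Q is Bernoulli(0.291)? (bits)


KL = p*log2(p/q) + (1-p)*log2((1-p)/(1-q)) = 0.8*log2(0.8/0.291) + 0.2*log2(0.2/0.709) = 0.802

0.802 bits


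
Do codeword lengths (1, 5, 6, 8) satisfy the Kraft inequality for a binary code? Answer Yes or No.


Kraft sum = sum(2^(-l_i)) = 0.5508, need <= 1. Result: satisfied (a binary prefix-free code with these lengths exists)

Yes


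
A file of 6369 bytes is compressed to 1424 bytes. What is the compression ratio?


Ratio = original / compressed = 6369 / 1424 = 4.4726

4.4726


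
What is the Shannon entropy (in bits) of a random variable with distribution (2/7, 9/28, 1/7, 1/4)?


H = -sum(p_i * log2(p_i)). Terms: -(2/7)*log2(2/7) = 0.516387; -(9/28)*log2(9/28) = 0.526317; -(1/7)*log2(1/7) = 0.401051; -(1/4)*log2(1/4) = 0.500000. H = 0.516387 + 0.526317 + 0.401051 + 0.500000 = 1.9438

1.9438 bits


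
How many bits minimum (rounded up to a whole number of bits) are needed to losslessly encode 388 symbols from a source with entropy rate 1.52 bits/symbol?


Minimum bits >= n * H = 388 * 1.52 = 589.76, rounded up to a whole number of bits = 590

590 bits


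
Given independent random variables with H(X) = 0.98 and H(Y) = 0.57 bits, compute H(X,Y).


For independent variables, H(X,Y) = H(X) + H(Y) = 0.98 + 0.57 = 1.55

1.55 bits


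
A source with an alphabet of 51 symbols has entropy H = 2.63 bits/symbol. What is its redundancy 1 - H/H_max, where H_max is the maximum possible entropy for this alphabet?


H_max = log2(K) = log2(51) = 5.6724 bits/symbol. Redundancy = 1 - H/H_max = 1 - 2.63/5.6724 = 1 - 0.4636 = 0.5364

0.5364


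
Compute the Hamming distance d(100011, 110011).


Count differing positions: . ^ . . . . = 1 differences

1


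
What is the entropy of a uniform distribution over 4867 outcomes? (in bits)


H = log2(n) = log2(4867) = 12.2488

12.2488 bits


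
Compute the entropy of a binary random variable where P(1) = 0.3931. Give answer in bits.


H = -p*log2(p) - (1-p)*log2(1-p). -0.3931*log2(0.3931) = 0.529518; -0.6069*log2(0.6069) = 0.437253. H = 0.529518 + 0.437253 = 0.9668

0.9668 bits


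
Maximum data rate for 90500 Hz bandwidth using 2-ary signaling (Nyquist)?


Rate = 2 * B * log2(M) = 2 * 90500 * 1.0 = 181000.0

181000.0 bps


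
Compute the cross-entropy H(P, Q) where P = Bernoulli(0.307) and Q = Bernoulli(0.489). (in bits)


H(P,Q) = -p*log2(q) - (1-p)*log2(1-q). -0.307*log2(0.489) = 0.316853; -0.693*log2(0.511) = 0.671243. H(P,Q) = 0.316853 + 0.671243 = 0.9881

0.9881 bits


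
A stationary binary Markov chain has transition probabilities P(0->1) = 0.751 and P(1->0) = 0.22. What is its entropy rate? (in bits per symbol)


Stationary distribution: pi_0 = p10/(p01+p10) = 0.2266, pi_1 = 0.7734. Entropy rate H' = pi_0*H(p01) + pi_1*H(p10) = 0.2266*0.8097 + 0.7734*0.7602 = 0.7714

0.7714 bits/symbol


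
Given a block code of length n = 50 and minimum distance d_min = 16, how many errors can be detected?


Detection capability = d_min - 1 = 16 - 1 = 15

15 errors


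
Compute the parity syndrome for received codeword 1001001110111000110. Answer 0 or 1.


Syndrome = XOR of all bits = 1 XOR 0 XOR 0 XOR 1 XOR 0 XOR 0 XOR 1 XOR 1 XOR 1 XOR 0 XOR 1 XOR 1 XOR 1 XOR 0 XOR 0 XOR 0 XOR 1 XOR 1 XOR 0 = 0

0


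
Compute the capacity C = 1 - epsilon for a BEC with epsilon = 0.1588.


C = 1 - epsilon = 1 - 0.1588 = 0.8412

0.8412 bits


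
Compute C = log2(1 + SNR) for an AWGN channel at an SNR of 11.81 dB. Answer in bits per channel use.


SNR_linear = 10^(11.81/10) = 15.1705; C = log2(1 + SNR_linear) = log2(1 + 15.1705) = 4.0153

4.0153 bits/channel use


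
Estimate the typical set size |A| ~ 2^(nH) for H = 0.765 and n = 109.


log2|A_typical| = nH = 109 * 0.765 = 83.385, so |A_typical| ~ 2^83.385 = 1.263e+25

1.263e+25


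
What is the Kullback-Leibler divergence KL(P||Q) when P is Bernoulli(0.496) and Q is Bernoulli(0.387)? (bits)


KL = p*log2(p/q) + (1-p)*log2((1-p)/(1-q)) = 0.496*log2(0.496/0.387) + 0.504*log2(0.504/0.613) = 0.0352

0.0352 bits


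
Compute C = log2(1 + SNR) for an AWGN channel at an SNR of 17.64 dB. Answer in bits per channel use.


SNR_linear = 10^(17.64/10) = 58.0764; C = log2(1 + SNR_linear) = log2(1 + 58.0764) = 5.8845

5.8845 bits/channel use


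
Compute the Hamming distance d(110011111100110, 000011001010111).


Count differing positions: ^ ^ . . . . ^ ^ . ^ ^ . . . ^ = 7 differences

7


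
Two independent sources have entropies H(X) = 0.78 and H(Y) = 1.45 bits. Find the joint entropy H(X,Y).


For independent variables, H(X,Y) = H(X) + H(Y) = 0.78 + 1.45 = 2.23

2.23 bits


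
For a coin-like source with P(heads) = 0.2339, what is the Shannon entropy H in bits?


H = -p*log2(p) - (1-p)*log2(1-p). -0.2339*log2(0.2339) = 0.490263; -0.7661*log2(0.7661) = 0.294485. H = 0.490263 + 0.294485 = 0.7847

0.7847 bits


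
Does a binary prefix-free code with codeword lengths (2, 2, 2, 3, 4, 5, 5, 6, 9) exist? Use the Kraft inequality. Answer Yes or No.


Kraft sum = sum(2^(-l_i)) = 1.0176, need <= 1. Result: violated (a binary prefix-free code with these lengths cannot exist)

No


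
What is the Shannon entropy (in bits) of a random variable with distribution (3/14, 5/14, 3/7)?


H = -sum(p_i * log2(p_i)). Terms: -(3/14)*log2(3/14) = 0.476227; -(5/14)*log2(5/14) = 0.530510; -(3/7)*log2(3/7) = 0.523882. H = 0.476227 + 0.530510 + 0.523882 = 1.5306

1.5306 bits


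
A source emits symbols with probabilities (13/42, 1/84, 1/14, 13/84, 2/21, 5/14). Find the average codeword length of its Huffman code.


Huffman construction (repeatedly merge the two least-probable nodes; each merge adds 1 bit to every symbol beneath it): 1/84 + 1/14 = 1/12; 1/12 + 2/21 = 5/28; 13/84 + 5/28 = 1/3; 13/42 + 1/3 = 9/14; 5/14 + 9/14 = 1. Resulting codeword lengths (in the order the probabilities were given): (2, 5, 5, 3, 4, 1). L_avg = sum(p_i * l_i) = 13/42*2 + 1/84*5 + 1/14*5 + 13/84*3 + 2/21*4 + 5/14*1 = 47/21 = 2.2381

2.2381 bits


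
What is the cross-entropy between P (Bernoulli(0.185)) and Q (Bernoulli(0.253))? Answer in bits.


H(P,Q) = -p*log2(q) - (1-p)*log2(1-q). -0.185*log2(0.253) = 0.366816; -0.815*log2(0.747) = 0.342968. H(P,Q) = 0.366816 + 0.342968 = 0.7098

0.7098 bits


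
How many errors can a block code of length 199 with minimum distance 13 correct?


Correction capability = floor((d-1)/2) = floor((13-1)/2) = 6

6 errors


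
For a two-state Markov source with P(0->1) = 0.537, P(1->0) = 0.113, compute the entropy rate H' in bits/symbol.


Stationary distribution: pi_0 = p10/(p01+p10) = 0.1738, pi_1 = 0.8262. Entropy rate H' = pi_0*H(p01) + pi_1*H(p10) = 0.1738*0.996 + 0.8262*0.5089 = 0.5936

0.5936 bits/symbol


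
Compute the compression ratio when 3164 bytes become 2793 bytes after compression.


Ratio = original / compressed = 3164 / 2793 = 1.1328

1.1328


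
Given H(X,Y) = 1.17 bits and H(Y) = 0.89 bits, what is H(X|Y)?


H(X|Y) = H(X,Y) - H(Y) = 1.17 - 0.89 = 0.28

0.28 bits


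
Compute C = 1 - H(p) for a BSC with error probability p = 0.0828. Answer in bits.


H(p) = -p*log2(p) - (1-p)*log2(1-p) = -0.0828*log2(0.0828) - 0.9172*log2(0.9172) = 0.297602 + 0.114367 = 0.412. C = 1 - H(p) = 1 - 0.412 = 0.588

0.588 bits


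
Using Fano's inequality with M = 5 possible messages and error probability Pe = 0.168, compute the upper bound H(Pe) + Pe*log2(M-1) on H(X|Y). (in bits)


H(Pe) = -Pe*log2(Pe) - (1-Pe)*log2(1-Pe) = -0.168*log2(0.168) - 0.832*log2(0.832) = 0.432342 + 0.220767 = 0.6531. Pe*log2(M-1) = 0.168*log2(4) = 0.336000. Bound = H(Pe) + Pe*log2(M-1) = 0.432342 + 0.220767 + 0.336000 = 0.9891

0.9891 bits


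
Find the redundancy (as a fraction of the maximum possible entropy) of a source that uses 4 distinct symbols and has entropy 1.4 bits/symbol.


H_max = log2(K) = log2(4) = 2.0 bits/symbol. Redundancy = 1 - H/H_max = 1 - 1.4/2.0 = 1 - 0.7 = 0.3

0.3


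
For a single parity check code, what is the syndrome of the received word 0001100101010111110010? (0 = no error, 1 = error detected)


Syndrome = XOR of all bits = 0 XOR 0 XOR 0 XOR 1 XOR 1 XOR 0 XOR 0 XOR 1 XOR 0 XOR 1 XOR 0 XOR 1 XOR 0 XOR 1 XOR 1 XOR 1 XOR 1 XOR 1 XOR 0 XOR 0 XOR 1 XOR 0 = 1

1


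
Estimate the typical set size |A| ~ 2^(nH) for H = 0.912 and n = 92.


log2|A_typical| = nH = 92 * 0.912 = 83.904, so |A_typical| ~ 2^83.904 = 1.810e+25

1.810e+25
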